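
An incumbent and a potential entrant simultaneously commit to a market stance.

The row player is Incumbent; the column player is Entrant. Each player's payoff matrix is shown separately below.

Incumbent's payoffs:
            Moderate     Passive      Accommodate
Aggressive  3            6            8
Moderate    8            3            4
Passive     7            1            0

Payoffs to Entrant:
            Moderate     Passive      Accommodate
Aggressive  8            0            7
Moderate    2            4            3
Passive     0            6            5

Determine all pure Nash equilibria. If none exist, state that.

(Aggressive, Moderate): Incumbent can switch to Moderate (3 → 8). Not NE.
(Aggressive, Passive): Entrant can switch to Moderate (0 → 8). Not NE.
(Aggressive, Accommodate): Entrant can switch to Moderate (7 → 8). Not NE.
(Moderate, Moderate): Entrant can switch to Passive (2 → 4). Not NE.
(Moderate, Passive): Incumbent can switch to Aggressive (3 → 6). Not NE.
(Moderate, Accommodate): Incumbent can switch to Aggressive (4 → 8). Not NE.
(The remaining 3 profiles each have a profitable deviation by the same check.)

none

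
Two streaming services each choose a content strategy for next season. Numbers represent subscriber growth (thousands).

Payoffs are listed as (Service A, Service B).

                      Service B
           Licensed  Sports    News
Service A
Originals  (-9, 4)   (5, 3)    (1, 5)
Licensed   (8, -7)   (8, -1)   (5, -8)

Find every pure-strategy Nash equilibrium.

(Licensed, Sports)

Service A against Licensed: payoffs -9, 8 → best response Licensed.
Service A against Sports: payoffs 5, 8 → best response Licensed.
Service A against News: payoffs 1, 5 → best response Licensed.
Service B against Originals: payoffs 4, 3, 5 → best response News.
Service B against Licensed: payoffs -7, -1, -8 → best response Sports.
Mutual best responses: (Licensed, Sports).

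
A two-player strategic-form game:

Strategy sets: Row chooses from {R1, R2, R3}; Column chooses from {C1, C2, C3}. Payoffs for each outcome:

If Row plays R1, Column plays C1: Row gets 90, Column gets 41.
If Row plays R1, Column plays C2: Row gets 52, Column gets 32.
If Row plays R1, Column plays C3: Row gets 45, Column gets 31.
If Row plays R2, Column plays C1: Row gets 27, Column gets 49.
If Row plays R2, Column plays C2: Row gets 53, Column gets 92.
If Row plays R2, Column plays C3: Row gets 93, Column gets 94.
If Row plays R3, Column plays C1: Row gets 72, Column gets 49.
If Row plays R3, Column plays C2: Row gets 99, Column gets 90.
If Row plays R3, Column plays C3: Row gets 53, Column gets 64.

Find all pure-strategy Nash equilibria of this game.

Pure-strategy Nash equilibria: (R1, C1) and (R2, C3) and (R3, C2)

Row against C1: payoffs 90, 27, 72 → best response R1.
Row against C2: payoffs 52, 53, 99 → best response R3.
Row against C3: payoffs 45, 93, 53 → best response R2.
Column against R1: payoffs 41, 32, 31 → best response C1.
Column against R2: payoffs 49, 92, 94 → best response C3.
Column against R3: payoffs 49, 90, 64 → best response C2.
Mutual best responses: (R1, C1); (R2, C3); (R3, C2).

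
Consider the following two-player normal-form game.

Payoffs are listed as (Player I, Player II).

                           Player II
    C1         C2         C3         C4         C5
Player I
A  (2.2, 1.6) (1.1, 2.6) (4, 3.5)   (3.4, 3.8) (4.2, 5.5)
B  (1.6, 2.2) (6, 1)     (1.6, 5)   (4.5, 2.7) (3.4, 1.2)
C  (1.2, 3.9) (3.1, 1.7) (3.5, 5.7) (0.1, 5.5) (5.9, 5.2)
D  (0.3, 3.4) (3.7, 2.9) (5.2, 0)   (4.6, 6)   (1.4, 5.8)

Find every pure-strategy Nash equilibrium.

Player I against C1: payoffs 2.2, 1.6, 1.2, 0.3 → best response A.
Player I against C2: payoffs 1.1, 6, 3.1, 3.7 → best response B.
Player I against C3: payoffs 4, 1.6, 3.5, 5.2 → best response D.
Player I against C4: payoffs 3.4, 4.5, 0.1, 4.6 → best response D.
Player I against C5: payoffs 4.2, 3.4, 5.9, 1.4 → best response C.
Player II against A: payoffs 1.6, 2.6, 3.5, 3.8, 5.5 → best response C5.
Player II against B: payoffs 2.2, 1, 5, 2.7, 1.2 → best response C3.
Player II against C: payoffs 3.9, 1.7, 5.7, 5.5, 5.2 → best response C3.
Player II against D: payoffs 3.4, 2.9, 0, 6, 5.8 → best response C4.
Mutual best responses: (D, C4).

The unique pure-strategy Nash equilibrium is (D, C4).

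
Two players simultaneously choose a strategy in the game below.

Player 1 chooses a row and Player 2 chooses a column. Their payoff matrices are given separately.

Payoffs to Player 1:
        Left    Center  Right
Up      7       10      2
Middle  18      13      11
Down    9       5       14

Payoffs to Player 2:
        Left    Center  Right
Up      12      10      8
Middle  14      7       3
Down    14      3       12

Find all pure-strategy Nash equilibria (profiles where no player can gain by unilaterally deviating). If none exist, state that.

(Middle, Left)

For each player, find the best response to each opponent profile; mutual best responses are the pure NE.
Player 1 against Left: payoffs 7, 18, 9 → best response Middle.
Player 1 against Center: payoffs 10, 13, 5 → best response Middle.
Player 1 against Right: payoffs 2, 11, 14 → best response Down.
Player 2 against Up: payoffs 12, 10, 8 → best response Left.
Player 2 against Middle: payoffs 14, 7, 3 → best response Left.
Player 2 against Down: payoffs 14, 3, 12 → best response Left.
Mutual best responses: (Middle, Left).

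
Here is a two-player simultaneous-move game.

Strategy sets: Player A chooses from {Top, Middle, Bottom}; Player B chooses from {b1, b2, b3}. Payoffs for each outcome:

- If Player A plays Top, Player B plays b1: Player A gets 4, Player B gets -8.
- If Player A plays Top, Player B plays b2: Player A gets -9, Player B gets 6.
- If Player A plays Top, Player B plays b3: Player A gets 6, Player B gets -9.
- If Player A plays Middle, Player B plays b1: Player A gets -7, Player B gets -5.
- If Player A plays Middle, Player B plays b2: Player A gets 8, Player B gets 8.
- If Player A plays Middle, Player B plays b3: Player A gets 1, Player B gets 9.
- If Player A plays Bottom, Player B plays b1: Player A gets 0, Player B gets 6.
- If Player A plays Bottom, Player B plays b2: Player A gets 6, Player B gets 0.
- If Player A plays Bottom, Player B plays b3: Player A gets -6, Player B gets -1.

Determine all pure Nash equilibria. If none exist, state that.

none

Mark each player's best response to every combination of opponents' strategies; a profile where every player is best-responding is a pure Nash equilibrium.
Player A against b1: payoffs 4, -7, 0 → best response Top.
Player A against b2: payoffs -9, 8, 6 → best response Middle.
Player A against b3: payoffs 6, 1, -6 → best response Top.
Player B against Top: payoffs -8, 6, -9 → best response b2.
Player B against Middle: payoffs -5, 8, 9 → best response b3.
Player B against Bottom: payoffs 6, 0, -1 → best response b1.
No profile is a mutual best response for all players.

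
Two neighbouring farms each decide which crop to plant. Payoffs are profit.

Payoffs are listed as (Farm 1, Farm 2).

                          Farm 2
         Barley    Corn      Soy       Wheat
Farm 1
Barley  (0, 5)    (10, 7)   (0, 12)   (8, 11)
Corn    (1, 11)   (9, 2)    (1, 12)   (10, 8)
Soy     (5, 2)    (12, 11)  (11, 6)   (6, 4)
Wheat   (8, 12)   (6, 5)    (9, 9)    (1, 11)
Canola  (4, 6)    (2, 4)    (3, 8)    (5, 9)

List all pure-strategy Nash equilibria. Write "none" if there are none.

(Soy, Corn); (Wheat, Barley)

For each strategy profile, look for a profitable unilateral deviation.
(Barley, Barley): Farm 1 can switch to Corn (0 → 1). Not NE.
(Barley, Corn): Farm 1 can switch to Soy (10 → 12). Not NE.
(Barley, Soy): Farm 1 can switch to Corn (0 → 1). Not NE.
(Barley, Wheat): Farm 1 can switch to Corn (8 → 10). Not NE.
(Corn, Barley): Farm 1 can switch to Soy (1 → 5). Not NE.
(Corn, Corn): Farm 1 can switch to Barley (9 → 10). Not NE.
(Corn, Soy): Farm 1 can switch to Soy (1 → 11). Not NE.
(Corn, Wheat): Farm 2 can switch to Barley (8 → 11). Not NE.
(Soy, Corn): Farm 1 gets 12, best alternative 10; Farm 2 gets 11, best alternative 6. No profitable deviation — NE.
(Wheat, Barley): Farm 1 gets 8, best alternative 5; Farm 2 gets 12, best alternative 11. No profitable deviation — NE.
(The remaining 10 profiles each have a profitable deviation by the same check.)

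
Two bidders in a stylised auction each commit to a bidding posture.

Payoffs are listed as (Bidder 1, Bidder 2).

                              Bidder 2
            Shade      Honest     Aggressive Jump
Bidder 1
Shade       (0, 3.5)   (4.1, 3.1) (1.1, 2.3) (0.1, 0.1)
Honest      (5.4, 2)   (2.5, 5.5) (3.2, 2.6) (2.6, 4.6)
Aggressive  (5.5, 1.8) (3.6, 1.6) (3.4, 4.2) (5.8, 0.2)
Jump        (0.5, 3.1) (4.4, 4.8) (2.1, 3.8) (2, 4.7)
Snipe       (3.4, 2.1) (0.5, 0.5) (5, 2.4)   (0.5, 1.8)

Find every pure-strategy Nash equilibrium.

The pure Nash equilibria are (Jump, Honest) and (Snipe, Aggressive).

Check each profile: it is a Nash equilibrium iff no player can strictly gain by switching unilaterally.
(Shade, Shade): Bidder 1 can switch to Honest (0 → 5.4). Not NE.
(Shade, Honest): Bidder 1 can switch to Jump (4.1 → 4.4). Not NE.
(Shade, Aggressive): Bidder 1 can switch to Honest (1.1 → 3.2). Not NE.
(Shade, Jump): Bidder 1 can switch to Honest (0.1 → 2.6). Not NE.
(Honest, Shade): Bidder 1 can switch to Aggressive (5.4 → 5.5). Not NE.
(Honest, Honest): Bidder 1 can switch to Shade (2.5 → 4.1). Not NE.
(Jump, Honest): Bidder 1 gets 4.4, best alternative 4.1; Bidder 2 gets 4.8, best alternative 4.7. No profitable deviation — NE.
(Snipe, Aggressive): Bidder 1 gets 5, best alternative 3.4; Bidder 2 gets 2.4, best alternative 2.1. No profitable deviation — NE.
(The remaining 12 profiles each have a profitable deviation by the same check.)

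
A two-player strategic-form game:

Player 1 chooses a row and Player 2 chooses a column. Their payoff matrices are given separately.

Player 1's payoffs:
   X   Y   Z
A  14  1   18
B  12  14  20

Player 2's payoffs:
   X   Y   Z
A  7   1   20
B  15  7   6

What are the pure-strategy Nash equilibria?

For each player, find the best response to each opponent profile; mutual best responses are the pure NE.
Player 1 against X: payoffs 14, 12 → best response A.
Player 1 against Y: payoffs 1, 14 → best response B.
Player 1 against Z: payoffs 18, 20 → best response B.
Player 2 against A: payoffs 7, 1, 20 → best response Z.
Player 2 against B: payoffs 15, 7, 6 → best response X.
No profile is a mutual best response for all players.

This game has no pure Nash equilibrium.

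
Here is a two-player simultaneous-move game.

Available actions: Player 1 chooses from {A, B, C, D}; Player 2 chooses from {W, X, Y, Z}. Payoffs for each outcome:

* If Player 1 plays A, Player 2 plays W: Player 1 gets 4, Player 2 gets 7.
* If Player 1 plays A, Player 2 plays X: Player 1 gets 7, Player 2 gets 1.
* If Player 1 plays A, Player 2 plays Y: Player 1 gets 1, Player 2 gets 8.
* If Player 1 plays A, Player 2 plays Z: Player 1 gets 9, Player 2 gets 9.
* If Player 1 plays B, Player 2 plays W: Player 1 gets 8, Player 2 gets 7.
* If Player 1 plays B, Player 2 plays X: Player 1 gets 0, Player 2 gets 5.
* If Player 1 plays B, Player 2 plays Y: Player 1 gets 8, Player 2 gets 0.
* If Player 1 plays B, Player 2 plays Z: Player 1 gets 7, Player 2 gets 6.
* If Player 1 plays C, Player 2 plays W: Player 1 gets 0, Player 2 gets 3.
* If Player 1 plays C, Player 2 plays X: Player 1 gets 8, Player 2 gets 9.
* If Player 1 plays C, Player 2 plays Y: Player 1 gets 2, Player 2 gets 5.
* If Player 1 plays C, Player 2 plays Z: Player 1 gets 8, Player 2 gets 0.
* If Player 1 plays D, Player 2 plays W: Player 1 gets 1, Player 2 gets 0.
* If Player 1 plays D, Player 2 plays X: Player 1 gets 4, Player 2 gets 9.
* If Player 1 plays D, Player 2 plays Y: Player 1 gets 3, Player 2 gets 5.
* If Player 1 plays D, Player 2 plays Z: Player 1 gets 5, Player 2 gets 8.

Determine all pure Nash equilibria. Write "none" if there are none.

The pure Nash equilibria are (A, Z), (B, W), (C, X).

(A, W): Player 1 can switch to B (4 → 8). Not NE.
(A, X): Player 1 can switch to C (7 → 8). Not NE.
(A, Y): Player 1 can switch to B (1 → 8). Not NE.
(A, Z): Player 1 gets 9, best alternative 8; Player 2 gets 9, best alternative 8. No profitable deviation — NE.
(B, W): Player 1 gets 8, best alternative 4; Player 2 gets 7, best alternative 6. No profitable deviation — NE.
(B, X): Player 1 can switch to A (0 → 7). Not NE.
(B, Y): Player 2 can switch to W (0 → 7). Not NE.
(B, Z): Player 1 can switch to A (7 → 9). Not NE.
(C, W): Player 1 can switch to A (0 → 4). Not NE.
(C, X): Player 1 gets 8, best alternative 7; Player 2 gets 9, best alternative 5. No profitable deviation — NE.
(C, Y): Player 1 can switch to B (2 → 8). Not NE.
(C, Z): Player 1 can switch to A (8 → 9). Not NE.
(D, W): Player 1 can switch to A (1 → 4). Not NE.
(The remaining 3 profiles each have a profitable deviation by the same check.)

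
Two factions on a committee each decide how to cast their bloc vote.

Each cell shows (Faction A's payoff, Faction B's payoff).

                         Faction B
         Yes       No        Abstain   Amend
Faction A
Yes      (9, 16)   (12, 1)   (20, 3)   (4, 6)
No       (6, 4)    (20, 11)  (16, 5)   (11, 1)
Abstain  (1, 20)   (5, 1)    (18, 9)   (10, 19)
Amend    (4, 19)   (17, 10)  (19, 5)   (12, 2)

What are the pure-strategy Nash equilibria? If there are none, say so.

The pure Nash equilibria are (Yes, Yes) and (No, No).

Faction A against Yes: payoffs 9, 6, 1, 4 → best response Yes.
Faction A against No: payoffs 12, 20, 5, 17 → best response No.
Faction A against Abstain: payoffs 20, 16, 18, 19 → best response Yes.
Faction A against Amend: payoffs 4, 11, 10, 12 → best response Amend.
Faction B against Yes: payoffs 16, 1, 3, 6 → best response Yes.
Faction B against No: payoffs 4, 11, 5, 1 → best response No.
Faction B against Abstain: payoffs 20, 1, 9, 19 → best response Yes.
Faction B against Amend: payoffs 19, 10, 5, 2 → best response Yes.
Mutual best responses: (Yes, Yes); (No, No).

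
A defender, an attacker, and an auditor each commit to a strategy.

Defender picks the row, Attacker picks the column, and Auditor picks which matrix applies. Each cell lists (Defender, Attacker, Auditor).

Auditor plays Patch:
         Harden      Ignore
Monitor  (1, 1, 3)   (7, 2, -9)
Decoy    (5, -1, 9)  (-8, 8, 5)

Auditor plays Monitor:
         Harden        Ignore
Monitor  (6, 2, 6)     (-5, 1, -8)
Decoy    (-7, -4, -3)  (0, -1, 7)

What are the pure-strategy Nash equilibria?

(Monitor, Harden, Patch): Defender can switch to Decoy (1 → 5). Not NE.
(Monitor, Harden, Monitor): Defender gets 6, best alternative -7; Attacker gets 2, best alternative 1; Auditor gets 6, best alternative 3. No profitable deviation — NE.
(Monitor, Ignore, Patch): Auditor can switch to Monitor (-9 → -8). Not NE.
(Monitor, Ignore, Monitor): Defender can switch to Decoy (-5 → 0). Not NE.
(Decoy, Harden, Patch): Attacker can switch to Ignore (-1 → 8). Not NE.
(Decoy, Harden, Monitor): Defender can switch to Monitor (-7 → 6). Not NE.
(Decoy, Ignore, Patch): Defender can switch to Monitor (-8 → 7). Not NE.
(Decoy, Ignore, Monitor): Defender gets 0, best alternative -5; Attacker gets -1, best alternative -4; Auditor gets 7, best alternative 5. No profitable deviation — NE.

The pure Nash equilibria are (Monitor, Harden, Monitor); (Decoy, Ignore, Monitor).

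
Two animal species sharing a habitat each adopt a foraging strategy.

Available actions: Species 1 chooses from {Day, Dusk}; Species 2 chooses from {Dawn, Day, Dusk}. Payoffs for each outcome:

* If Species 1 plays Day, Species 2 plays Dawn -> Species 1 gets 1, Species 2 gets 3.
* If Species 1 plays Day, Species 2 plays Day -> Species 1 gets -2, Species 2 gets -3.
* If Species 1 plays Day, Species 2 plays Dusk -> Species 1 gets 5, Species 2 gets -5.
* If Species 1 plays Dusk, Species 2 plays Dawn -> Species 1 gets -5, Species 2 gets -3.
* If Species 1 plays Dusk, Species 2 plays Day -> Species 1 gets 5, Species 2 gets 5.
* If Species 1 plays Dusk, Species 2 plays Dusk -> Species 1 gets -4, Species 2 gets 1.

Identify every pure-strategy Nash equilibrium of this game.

Pure-strategy Nash equilibria: (Day, Dawn); (Dusk, Day)

(Day, Dawn): Species 1 gets 1, best alternative -5; Species 2 gets 3, best alternative -3. No profitable deviation — NE.
(Day, Day): Species 1 can switch to Dusk (-2 → 5). Not NE.
(Day, Dusk): Species 2 can switch to Dawn (-5 → 3). Not NE.
(Dusk, Dawn): Species 1 can switch to Day (-5 → 1). Not NE.
(Dusk, Day): Species 1 gets 5, best alternative -2; Species 2 gets 5, best alternative 1. No profitable deviation — NE.
(Dusk, Dusk): Species 1 can switch to Day (-4 → 5). Not NE.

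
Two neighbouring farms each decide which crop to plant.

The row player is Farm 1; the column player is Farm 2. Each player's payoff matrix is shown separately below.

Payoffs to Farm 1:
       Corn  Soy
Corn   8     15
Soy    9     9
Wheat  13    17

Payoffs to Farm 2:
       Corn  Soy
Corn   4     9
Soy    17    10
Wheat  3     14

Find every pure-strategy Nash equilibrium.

(Corn, Corn): Farm 1 can switch to Soy (8 → 9). Not NE.
(Corn, Soy): Farm 1 can switch to Wheat (15 → 17). Not NE.
(Soy, Corn): Farm 1 can switch to Wheat (9 → 13). Not NE.
(Soy, Soy): Farm 1 can switch to Corn (9 → 15). Not NE.
(Wheat, Corn): Farm 2 can switch to Soy (3 → 14). Not NE.
(Wheat, Soy): Farm 1 gets 17, best alternative 15; Farm 2 gets 14, best alternative 3. No profitable deviation — NE.

The unique pure-strategy Nash equilibrium is (Wheat, Soy).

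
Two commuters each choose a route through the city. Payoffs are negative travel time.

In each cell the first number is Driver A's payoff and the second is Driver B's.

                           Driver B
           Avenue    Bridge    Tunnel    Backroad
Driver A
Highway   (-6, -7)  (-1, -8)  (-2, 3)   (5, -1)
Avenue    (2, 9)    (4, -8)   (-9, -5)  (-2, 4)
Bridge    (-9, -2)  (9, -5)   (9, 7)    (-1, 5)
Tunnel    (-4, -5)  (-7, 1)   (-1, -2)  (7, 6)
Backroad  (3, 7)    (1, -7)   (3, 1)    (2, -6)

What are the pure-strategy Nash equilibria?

Mark each player's best response to every combination of opponents' strategies; a profile where every player is best-responding is a pure Nash equilibrium.
Driver A against Avenue: payoffs -6, 2, -9, -4, 3 → best response Backroad.
Driver A against Bridge: payoffs -1, 4, 9, -7, 1 → best response Bridge.
Driver A against Tunnel: payoffs -2, -9, 9, -1, 3 → best response Bridge.
Driver A against Backroad: payoffs 5, -2, -1, 7, 2 → best response Tunnel.
Driver B against Highway: payoffs -7, -8, 3, -1 → best response Tunnel.
Driver B against Avenue: payoffs 9, -8, -5, 4 → best response Avenue.
Driver B against Bridge: payoffs -2, -5, 7, 5 → best response Tunnel.
Driver B against Tunnel: payoffs -5, 1, -2, 6 → best response Backroad.
Driver B against Backroad: payoffs 7, -7, 1, -6 → best response Avenue.
Mutual best responses: (Bridge, Tunnel); (Tunnel, Backroad); (Backroad, Avenue).

The pure Nash equilibria are (Bridge, Tunnel) and (Tunnel, Backroad) and (Backroad, Avenue).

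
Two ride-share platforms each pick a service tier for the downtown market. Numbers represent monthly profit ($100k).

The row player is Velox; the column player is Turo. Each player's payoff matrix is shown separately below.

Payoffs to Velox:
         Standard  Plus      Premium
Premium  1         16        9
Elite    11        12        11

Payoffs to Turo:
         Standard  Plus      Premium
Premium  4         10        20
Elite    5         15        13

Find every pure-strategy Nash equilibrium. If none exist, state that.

This game has no pure Nash equilibrium.

Mark each player's best response to every combination of opponents' strategies; a profile where every player is best-responding is a pure Nash equilibrium.
Velox against Standard: payoffs 1, 11 → best response Elite.
Velox against Plus: payoffs 16, 12 → best response Premium.
Velox against Premium: payoffs 9, 11 → best response Elite.
Turo against Premium: payoffs 4, 10, 20 → best response Premium.
Turo against Elite: payoffs 5, 15, 13 → best response Plus.
No profile is a mutual best response for all players.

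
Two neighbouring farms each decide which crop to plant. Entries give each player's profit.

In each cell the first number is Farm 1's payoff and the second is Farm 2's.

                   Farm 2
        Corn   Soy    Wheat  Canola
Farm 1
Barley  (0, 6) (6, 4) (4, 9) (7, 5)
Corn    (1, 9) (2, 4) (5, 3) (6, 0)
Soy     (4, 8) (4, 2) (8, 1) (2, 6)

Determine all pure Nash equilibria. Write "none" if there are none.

Farm 1 against Corn: payoffs 0, 1, 4 → best response Soy.
Farm 1 against Soy: payoffs 6, 2, 4 → best response Barley.
Farm 1 against Wheat: payoffs 4, 5, 8 → best response Soy.
Farm 1 against Canola: payoffs 7, 6, 2 → best response Barley.
Farm 2 against Barley: payoffs 6, 4, 9, 5 → best response Wheat.
Farm 2 against Corn: payoffs 9, 4, 3, 0 → best response Corn.
Farm 2 against Soy: payoffs 8, 2, 1, 6 → best response Corn.
Mutual best responses: (Soy, Corn).

(Soy, Corn)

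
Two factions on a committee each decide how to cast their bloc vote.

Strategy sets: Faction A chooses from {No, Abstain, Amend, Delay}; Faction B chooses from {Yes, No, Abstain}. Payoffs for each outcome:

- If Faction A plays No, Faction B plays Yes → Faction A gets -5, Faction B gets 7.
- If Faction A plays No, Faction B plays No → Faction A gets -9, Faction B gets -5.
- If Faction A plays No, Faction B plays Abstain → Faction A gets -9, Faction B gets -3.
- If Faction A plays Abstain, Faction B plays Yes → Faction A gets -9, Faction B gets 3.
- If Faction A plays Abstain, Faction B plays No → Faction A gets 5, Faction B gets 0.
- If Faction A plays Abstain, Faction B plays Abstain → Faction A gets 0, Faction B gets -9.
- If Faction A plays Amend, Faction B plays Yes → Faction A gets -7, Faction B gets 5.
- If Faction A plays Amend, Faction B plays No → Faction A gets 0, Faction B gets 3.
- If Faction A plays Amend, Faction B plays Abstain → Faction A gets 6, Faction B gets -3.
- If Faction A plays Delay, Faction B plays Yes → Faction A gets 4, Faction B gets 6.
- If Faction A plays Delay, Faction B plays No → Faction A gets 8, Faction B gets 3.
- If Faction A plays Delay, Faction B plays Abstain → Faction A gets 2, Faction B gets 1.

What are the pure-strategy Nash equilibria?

The unique pure-strategy Nash equilibrium is (Delay, Yes).

Faction A against Yes: payoffs -5, -9, -7, 4 → best response Delay.
Faction A against No: payoffs -9, 5, 0, 8 → best response Delay.
Faction A against Abstain: payoffs -9, 0, 6, 2 → best response Amend.
Faction B against No: payoffs 7, -5, -3 → best response Yes.
Faction B against Abstain: payoffs 3, 0, -9 → best response Yes.
Faction B against Amend: payoffs 5, 3, -3 → best response Yes.
Faction B against Delay: payoffs 6, 3, 1 → best response Yes.
Mutual best responses: (Delay, Yes).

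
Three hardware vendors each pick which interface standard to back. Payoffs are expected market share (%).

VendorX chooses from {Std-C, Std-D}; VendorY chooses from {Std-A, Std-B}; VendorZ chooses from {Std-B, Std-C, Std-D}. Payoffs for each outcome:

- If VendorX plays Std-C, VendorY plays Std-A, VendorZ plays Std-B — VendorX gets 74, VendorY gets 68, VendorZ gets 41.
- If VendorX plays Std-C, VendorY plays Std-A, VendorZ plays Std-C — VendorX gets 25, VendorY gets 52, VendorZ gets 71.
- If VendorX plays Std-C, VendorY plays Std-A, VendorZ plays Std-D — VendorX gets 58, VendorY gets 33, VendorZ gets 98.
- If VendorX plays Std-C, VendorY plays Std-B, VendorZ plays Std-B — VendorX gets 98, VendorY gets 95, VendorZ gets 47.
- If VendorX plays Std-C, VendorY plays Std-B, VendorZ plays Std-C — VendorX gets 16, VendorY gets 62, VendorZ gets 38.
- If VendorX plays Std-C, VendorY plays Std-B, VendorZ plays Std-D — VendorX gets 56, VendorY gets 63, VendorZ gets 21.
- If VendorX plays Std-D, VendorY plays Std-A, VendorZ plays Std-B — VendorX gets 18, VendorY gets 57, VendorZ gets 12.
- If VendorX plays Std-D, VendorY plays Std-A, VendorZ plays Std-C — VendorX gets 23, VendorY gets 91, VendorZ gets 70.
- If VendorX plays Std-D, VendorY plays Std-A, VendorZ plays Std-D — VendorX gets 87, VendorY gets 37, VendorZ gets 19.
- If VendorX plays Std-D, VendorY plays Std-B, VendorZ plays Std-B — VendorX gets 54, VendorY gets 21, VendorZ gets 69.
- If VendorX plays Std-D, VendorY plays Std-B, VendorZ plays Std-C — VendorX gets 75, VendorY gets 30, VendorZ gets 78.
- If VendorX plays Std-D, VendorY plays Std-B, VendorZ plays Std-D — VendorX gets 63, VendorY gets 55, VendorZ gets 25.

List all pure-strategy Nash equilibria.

(Std-C, Std-B, Std-B)

Mark each player's best response to every combination of opponents' strategies; a profile where every player is best-responding is a pure Nash equilibrium.
VendorX against (Std-A, Std-B): payoffs 74, 18 → best response Std-C.
VendorX against (Std-A, Std-C): payoffs 25, 23 → best response Std-C.
VendorX against (Std-A, Std-D): payoffs 58, 87 → best response Std-D.
VendorX against (Std-B, Std-B): payoffs 98, 54 → best response Std-C.
VendorX against (Std-B, Std-C): payoffs 16, 75 → best response Std-D.
VendorX against (Std-B, Std-D): payoffs 56, 63 → best response Std-D.
VendorY against (Std-C, Std-B): payoffs 68, 95 → best response Std-B.
VendorY against (Std-C, Std-C): payoffs 52, 62 → best response Std-B.
VendorY against (Std-C, Std-D): payoffs 33, 63 → best response Std-B.
VendorY against (Std-D, Std-B): payoffs 57, 21 → best response Std-A.
VendorY against (Std-D, Std-C): payoffs 91, 30 → best response Std-A.
VendorY against (Std-D, Std-D): payoffs 37, 55 → best response Std-B.
VendorZ against (Std-C, Std-A): payoffs 41, 71, 98 → best response Std-D.
VendorZ against (Std-C, Std-B): payoffs 47, 38, 21 → best response Std-B.
VendorZ against (Std-D, Std-A): payoffs 12, 70, 19 → best response Std-C.
VendorZ against (Std-D, Std-B): payoffs 69, 78, 25 → best response Std-C.
Mutual best responses: (Std-C, Std-B, Std-B).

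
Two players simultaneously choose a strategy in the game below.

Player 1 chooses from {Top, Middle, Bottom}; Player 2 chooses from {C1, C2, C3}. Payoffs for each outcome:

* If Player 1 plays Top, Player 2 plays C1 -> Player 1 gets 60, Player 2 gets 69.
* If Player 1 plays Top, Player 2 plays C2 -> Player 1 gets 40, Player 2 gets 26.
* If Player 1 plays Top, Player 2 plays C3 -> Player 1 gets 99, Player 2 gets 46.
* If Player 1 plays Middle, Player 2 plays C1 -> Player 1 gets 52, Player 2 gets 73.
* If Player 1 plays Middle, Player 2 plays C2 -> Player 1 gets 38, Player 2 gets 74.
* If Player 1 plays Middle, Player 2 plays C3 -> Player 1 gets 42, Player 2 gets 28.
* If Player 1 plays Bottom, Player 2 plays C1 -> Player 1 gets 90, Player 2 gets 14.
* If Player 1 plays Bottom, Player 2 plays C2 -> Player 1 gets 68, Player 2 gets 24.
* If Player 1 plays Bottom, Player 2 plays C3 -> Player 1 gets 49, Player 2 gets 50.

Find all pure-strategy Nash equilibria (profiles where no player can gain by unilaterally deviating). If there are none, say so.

This game has no pure Nash equilibrium.

Player 1 against C1: payoffs 60, 52, 90 → best response Bottom.
Player 1 against C2: payoffs 40, 38, 68 → best response Bottom.
Player 1 against C3: payoffs 99, 42, 49 → best response Top.
Player 2 against Top: payoffs 69, 26, 46 → best response C1.
Player 2 against Middle: payoffs 73, 74, 28 → best response C2.
Player 2 against Bottom: payoffs 14, 24, 50 → best response C3.
No profile is a mutual best response for all players.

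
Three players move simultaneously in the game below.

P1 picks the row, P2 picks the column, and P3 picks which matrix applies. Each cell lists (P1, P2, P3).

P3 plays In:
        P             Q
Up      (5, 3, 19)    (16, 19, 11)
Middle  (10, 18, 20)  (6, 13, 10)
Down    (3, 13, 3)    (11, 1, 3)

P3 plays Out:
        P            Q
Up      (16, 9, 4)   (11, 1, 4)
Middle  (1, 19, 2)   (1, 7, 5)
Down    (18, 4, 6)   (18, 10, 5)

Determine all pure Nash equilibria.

Pure-strategy Nash equilibria: (Up, Q, In) and (Middle, P, In) and (Down, Q, Out)

(Up, P, In): P1 can switch to Middle (5 → 10). Not NE.
(Up, P, Out): P1 can switch to Down (16 → 18). Not NE.
(Up, Q, In): P1 gets 16, best alternative 11; P2 gets 19, best alternative 3; P3 gets 11, best alternative 4. No profitable deviation — NE.
(Up, Q, Out): P1 can switch to Down (11 → 18). Not NE.
(Middle, P, In): P1 gets 10, best alternative 5; P2 gets 18, best alternative 13; P3 gets 20, best alternative 2. No profitable deviation — NE.
(Middle, P, Out): P1 can switch to Up (1 → 16). Not NE.
(Middle, Q, In): P1 can switch to Up (6 → 16). Not NE.
(Middle, Q, Out): P1 can switch to Up (1 → 11). Not NE.
(Down, P, In): P1 can switch to Up (3 → 5). Not NE.
(Down, P, Out): P2 can switch to Q (4 → 10). Not NE.
(Down, Q, In): P1 can switch to Up (11 → 16). Not NE.
(Down, Q, Out): P1 gets 18, best alternative 11; P2 gets 10, best alternative 4; P3 gets 5, best alternative 3. No profitable deviation — NE.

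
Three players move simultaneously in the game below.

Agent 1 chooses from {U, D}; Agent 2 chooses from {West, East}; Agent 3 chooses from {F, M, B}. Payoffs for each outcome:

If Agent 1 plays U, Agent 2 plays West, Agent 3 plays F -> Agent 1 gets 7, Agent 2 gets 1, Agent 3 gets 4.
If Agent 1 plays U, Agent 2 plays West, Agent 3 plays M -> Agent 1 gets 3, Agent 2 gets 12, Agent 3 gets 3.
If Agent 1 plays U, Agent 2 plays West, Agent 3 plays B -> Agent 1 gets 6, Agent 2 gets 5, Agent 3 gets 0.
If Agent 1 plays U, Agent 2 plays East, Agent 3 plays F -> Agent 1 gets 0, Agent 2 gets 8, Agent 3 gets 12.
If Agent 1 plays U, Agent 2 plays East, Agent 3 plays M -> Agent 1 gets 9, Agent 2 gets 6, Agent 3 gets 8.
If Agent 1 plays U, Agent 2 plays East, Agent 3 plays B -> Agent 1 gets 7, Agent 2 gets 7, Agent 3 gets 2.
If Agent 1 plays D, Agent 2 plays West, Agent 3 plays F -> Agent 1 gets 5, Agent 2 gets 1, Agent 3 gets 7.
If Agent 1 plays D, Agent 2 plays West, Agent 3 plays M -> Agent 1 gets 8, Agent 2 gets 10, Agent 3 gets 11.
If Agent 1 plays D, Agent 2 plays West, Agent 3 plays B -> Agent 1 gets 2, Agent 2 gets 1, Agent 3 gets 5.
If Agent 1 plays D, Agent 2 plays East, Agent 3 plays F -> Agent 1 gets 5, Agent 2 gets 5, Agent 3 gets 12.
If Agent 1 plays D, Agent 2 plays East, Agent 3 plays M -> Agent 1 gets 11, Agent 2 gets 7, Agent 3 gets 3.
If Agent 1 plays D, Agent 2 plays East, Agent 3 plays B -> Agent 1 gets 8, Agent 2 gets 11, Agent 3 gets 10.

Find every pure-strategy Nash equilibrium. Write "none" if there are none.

The pure Nash equilibria are (D, West, M), (D, East, F).

Check each profile: it is a Nash equilibrium iff no player can strictly gain by switching unilaterally.
(U, West, F): Agent 2 can switch to East (1 → 8). Not NE.
(U, West, M): Agent 1 can switch to D (3 → 8). Not NE.
(U, West, B): Agent 2 can switch to East (5 → 7). Not NE.
(U, East, F): Agent 1 can switch to D (0 → 5). Not NE.
(U, East, M): Agent 1 can switch to D (9 → 11). Not NE.
(U, East, B): Agent 1 can switch to D (7 → 8). Not NE.
(D, West, M): Agent 1 gets 8, best alternative 3; Agent 2 gets 10, best alternative 7; Agent 3 gets 11, best alternative 7. No profitable deviation — NE.
(D, East, F): Agent 1 gets 5, best alternative 0; Agent 2 gets 5, best alternative 1; Agent 3 gets 12, best alternative 10. No profitable deviation — NE.
(The remaining 4 profiles each have a profitable deviation by the same check.)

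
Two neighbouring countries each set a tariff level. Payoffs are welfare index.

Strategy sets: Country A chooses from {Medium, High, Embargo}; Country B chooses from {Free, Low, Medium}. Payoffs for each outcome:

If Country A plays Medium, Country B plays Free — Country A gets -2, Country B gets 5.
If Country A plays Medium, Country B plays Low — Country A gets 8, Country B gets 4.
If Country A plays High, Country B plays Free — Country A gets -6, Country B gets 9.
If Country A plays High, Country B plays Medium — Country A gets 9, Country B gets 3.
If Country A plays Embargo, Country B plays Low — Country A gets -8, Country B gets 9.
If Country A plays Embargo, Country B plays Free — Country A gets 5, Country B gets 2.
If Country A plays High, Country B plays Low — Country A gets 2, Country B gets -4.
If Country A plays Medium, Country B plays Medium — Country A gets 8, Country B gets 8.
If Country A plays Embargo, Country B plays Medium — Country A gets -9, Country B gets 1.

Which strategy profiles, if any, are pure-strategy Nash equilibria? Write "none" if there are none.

Country A against Free: payoffs -2, -6, 5 → best response Embargo.
Country A against Low: payoffs 8, 2, -8 → best response Medium.
Country A against Medium: payoffs 8, 9, -9 → best response High.
Country B against Medium: payoffs 5, 4, 8 → best response Medium.
Country B against High: payoffs 9, -4, 3 → best response Free.
Country B against Embargo: payoffs 2, 9, 1 → best response Low.
No profile is a mutual best response for all players.

none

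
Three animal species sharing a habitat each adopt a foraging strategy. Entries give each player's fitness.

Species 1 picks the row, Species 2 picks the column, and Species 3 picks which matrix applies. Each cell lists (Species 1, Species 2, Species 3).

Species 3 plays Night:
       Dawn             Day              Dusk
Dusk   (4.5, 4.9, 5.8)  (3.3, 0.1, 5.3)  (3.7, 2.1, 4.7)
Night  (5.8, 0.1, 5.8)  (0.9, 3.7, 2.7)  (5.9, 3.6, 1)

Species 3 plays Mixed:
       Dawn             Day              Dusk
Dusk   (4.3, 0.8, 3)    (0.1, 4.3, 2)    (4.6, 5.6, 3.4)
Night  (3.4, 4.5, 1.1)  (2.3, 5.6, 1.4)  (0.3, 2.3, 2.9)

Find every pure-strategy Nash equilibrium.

There is no pure-strategy Nash equilibrium.

(Dusk, Dawn, Night): Species 1 can switch to Night (4.5 → 5.8). Not NE.
(Dusk, Dawn, Mixed): Species 2 can switch to Day (0.8 → 4.3). Not NE.
(Dusk, Day, Night): Species 2 can switch to Dawn (0.1 → 4.9). Not NE.
(Dusk, Day, Mixed): Species 1 can switch to Night (0.1 → 2.3). Not NE.
(Dusk, Dusk, Night): Species 1 can switch to Night (3.7 → 5.9). Not NE.
(Dusk, Dusk, Mixed): Species 3 can switch to Night (3.4 → 4.7). Not NE.
(The remaining 6 profiles each have a profitable deviation by the same check.)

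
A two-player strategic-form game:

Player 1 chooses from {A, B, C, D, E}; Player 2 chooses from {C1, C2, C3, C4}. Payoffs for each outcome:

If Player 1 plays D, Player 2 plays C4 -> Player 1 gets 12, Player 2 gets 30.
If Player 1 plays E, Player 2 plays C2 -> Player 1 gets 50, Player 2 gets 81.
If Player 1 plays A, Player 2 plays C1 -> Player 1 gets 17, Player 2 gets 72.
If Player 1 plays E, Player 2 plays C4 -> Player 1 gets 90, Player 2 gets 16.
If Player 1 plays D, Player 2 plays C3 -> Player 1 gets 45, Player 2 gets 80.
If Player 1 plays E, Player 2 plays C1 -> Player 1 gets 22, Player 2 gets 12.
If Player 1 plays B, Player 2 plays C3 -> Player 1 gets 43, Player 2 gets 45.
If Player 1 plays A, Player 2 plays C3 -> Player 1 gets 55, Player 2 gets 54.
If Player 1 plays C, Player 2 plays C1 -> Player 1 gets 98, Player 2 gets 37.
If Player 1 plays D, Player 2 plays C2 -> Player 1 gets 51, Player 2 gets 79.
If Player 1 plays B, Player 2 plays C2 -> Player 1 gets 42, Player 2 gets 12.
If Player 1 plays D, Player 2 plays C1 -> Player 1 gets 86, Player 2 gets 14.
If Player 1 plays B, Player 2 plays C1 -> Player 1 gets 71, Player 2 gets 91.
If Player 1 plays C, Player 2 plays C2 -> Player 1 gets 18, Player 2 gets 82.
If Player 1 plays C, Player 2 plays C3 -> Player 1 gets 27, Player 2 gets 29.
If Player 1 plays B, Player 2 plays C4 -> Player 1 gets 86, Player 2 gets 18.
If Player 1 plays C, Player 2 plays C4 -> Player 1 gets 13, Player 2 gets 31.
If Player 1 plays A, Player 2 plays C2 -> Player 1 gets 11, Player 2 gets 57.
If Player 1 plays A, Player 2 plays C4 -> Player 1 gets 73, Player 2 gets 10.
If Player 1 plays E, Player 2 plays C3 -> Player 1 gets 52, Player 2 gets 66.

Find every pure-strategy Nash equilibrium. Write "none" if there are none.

Player 1 against C1: payoffs 17, 71, 98, 86, 22 → best response C.
Player 1 against C2: payoffs 11, 42, 18, 51, 50 → best response D.
Player 1 against C3: payoffs 55, 43, 27, 45, 52 → best response A.
Player 1 against C4: payoffs 73, 86, 13, 12, 90 → best response E.
Player 2 against A: payoffs 72, 57, 54, 10 → best response C1.
Player 2 against B: payoffs 91, 12, 45, 18 → best response C1.
Player 2 against C: payoffs 37, 82, 29, 31 → best response C2.
Player 2 against D: payoffs 14, 79, 80, 30 → best response C3.
Player 2 against E: payoffs 12, 81, 66, 16 → best response C2.
No profile is a mutual best response for all players.

No pure-strategy Nash equilibrium.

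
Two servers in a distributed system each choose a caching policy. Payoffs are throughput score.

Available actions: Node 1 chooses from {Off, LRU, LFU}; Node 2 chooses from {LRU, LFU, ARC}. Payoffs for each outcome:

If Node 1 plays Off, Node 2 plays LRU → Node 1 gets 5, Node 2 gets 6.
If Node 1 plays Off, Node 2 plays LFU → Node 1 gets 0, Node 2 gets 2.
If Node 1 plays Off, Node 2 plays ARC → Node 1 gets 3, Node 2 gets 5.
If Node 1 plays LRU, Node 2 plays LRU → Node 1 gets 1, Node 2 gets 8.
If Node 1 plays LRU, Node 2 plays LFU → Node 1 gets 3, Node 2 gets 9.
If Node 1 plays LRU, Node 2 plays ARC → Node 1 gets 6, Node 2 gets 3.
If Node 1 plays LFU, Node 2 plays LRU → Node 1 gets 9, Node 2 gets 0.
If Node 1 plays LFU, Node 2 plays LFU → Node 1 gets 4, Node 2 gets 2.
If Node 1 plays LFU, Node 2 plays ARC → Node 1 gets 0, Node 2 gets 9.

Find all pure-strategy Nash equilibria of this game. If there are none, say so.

There is no pure-strategy Nash equilibrium.

Check each profile: it is a Nash equilibrium iff no player can strictly gain by switching unilaterally.
(Off, LRU): Node 1 can switch to LFU (5 → 9). Not NE.
(Off, LFU): Node 1 can switch to LRU (0 → 3). Not NE.
(Off, ARC): Node 1 can switch to LRU (3 → 6). Not NE.
(LRU, LRU): Node 1 can switch to Off (1 → 5). Not NE.
(LRU, LFU): Node 1 can switch to LFU (3 → 4). Not NE.
(LRU, ARC): Node 2 can switch to LRU (3 → 8). Not NE.
(LFU, LRU): Node 2 can switch to LFU (0 → 2). Not NE.
(LFU, LFU): Node 2 can switch to ARC (2 → 9). Not NE.
(LFU, ARC): Node 1 can switch to Off (0 → 3). Not NE.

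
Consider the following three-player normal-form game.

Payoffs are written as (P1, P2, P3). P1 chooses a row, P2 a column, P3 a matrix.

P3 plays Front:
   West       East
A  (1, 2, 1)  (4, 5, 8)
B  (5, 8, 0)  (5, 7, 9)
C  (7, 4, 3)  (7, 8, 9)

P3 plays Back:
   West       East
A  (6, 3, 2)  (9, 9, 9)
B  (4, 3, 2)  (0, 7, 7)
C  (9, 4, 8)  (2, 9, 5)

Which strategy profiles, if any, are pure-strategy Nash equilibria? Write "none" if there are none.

P1 against (West, Front): payoffs 1, 5, 7 → best response C.
P1 against (West, Back): payoffs 6, 4, 9 → best response C.
P1 against (East, Front): payoffs 4, 5, 7 → best response C.
P1 against (East, Back): payoffs 9, 0, 2 → best response A.
P2 against (A, Front): payoffs 2, 5 → best response East.
P2 against (A, Back): payoffs 3, 9 → best response East.
P2 against (B, Front): payoffs 8, 7 → best response West.
P2 against (B, Back): payoffs 3, 7 → best response East.
P2 against (C, Front): payoffs 4, 8 → best response East.
P2 against (C, Back): payoffs 4, 9 → best response East.
P3 against (A, West): payoffs 1, 2 → best response Back.
P3 against (A, East): payoffs 8, 9 → best response Back.
P3 against (B, West): payoffs 0, 2 → best response Back.
P3 against (B, East): payoffs 9, 7 → best response Front.
P3 against (C, West): payoffs 3, 8 → best response Back.
P3 against (C, East): payoffs 9, 5 → best response Front.
Mutual best responses: (A, East, Back); (C, East, Front).

(A, East, Back) and (C, East, Front)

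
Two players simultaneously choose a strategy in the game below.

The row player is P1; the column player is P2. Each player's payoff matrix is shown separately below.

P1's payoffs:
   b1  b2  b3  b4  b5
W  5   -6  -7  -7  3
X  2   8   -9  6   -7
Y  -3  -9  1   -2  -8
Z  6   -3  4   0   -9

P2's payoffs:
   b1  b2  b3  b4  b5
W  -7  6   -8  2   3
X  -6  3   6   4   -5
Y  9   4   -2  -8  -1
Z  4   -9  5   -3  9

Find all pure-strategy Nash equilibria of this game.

There is no pure-strategy Nash equilibrium.

P1 against b1: payoffs 5, 2, -3, 6 → best response Z.
P1 against b2: payoffs -6, 8, -9, -3 → best response X.
P1 against b3: payoffs -7, -9, 1, 4 → best response Z.
P1 against b4: payoffs -7, 6, -2, 0 → best response X.
P1 against b5: payoffs 3, -7, -8, -9 → best response W.
P2 against W: payoffs -7, 6, -8, 2, 3 → best response b2.
P2 against X: payoffs -6, 3, 6, 4, -5 → best response b3.
P2 against Y: payoffs 9, 4, -2, -8, -1 → best response b1.
P2 against Z: payoffs 4, -9, 5, -3, 9 → best response b5.
No profile is a mutual best response for all players.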